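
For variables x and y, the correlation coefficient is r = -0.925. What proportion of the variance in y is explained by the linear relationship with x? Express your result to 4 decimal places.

0.8556

r² = (-0.925)² = 0.8556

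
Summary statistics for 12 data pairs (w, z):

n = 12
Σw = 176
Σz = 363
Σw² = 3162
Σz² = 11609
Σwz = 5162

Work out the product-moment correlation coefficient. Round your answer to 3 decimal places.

r = (nΣwz − ΣwΣz) / √[(nΣw² − (Σw)²)(nΣz² − (Σz)²)]
Numerator: 12×5162 − 176×363 = -1944
Denominator: √[(37944 − 30976)(139308 − 131769)] = √[6968 × 7539] = 7247.8791
r = -1944 / 7247.8791 ≈ -0.268

-0.268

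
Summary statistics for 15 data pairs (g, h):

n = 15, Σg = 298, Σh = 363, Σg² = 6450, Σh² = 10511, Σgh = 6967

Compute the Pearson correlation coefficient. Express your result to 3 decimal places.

r = (nΣgh − ΣgΣh) / √[(nΣg² − (Σg)²)(nΣh² − (Σh)²)]
Numerator: 15×6967 − 298×363 = -3669
Denominator: √[(96750 − 88804)(157665 − 131769)] = √[7946 × 25896] = 14344.6720
r = -3669 / 14344.6720 ≈ -0.256

-0.256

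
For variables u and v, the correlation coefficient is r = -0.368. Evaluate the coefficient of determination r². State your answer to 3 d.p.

r² = (-0.368)² = 0.135

0.135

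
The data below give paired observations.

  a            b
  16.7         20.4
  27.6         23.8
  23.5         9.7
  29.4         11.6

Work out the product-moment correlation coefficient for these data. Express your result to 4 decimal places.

-0.2183

n = 4, Σa = 97.2, Σb = 65.5, Σa² = 2457.26, Σb² = 1211.25, Σab = 1566.55
nΣab − ΣaΣb = 6266.2 − 6366.6 = -100.4
nΣa² − (Σa)² = 9829.04 − 9447.84 = 381.2; nΣb² − (Σb)² = 4845 − 4290.25 = 554.75
r = -100.4 / √(381.2 × 554.75) = -100.4 / 459.8594 ≈ -0.2183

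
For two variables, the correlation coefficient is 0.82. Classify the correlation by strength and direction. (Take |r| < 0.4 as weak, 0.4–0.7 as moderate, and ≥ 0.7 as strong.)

r = 0.82 > 0 so the relationship is positive.
|r| = 0.82, which falls in the strong range.

strong positive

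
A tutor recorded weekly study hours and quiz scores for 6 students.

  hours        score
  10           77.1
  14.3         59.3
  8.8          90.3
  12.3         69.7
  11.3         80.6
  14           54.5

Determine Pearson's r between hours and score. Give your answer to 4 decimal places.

n = 6, Σx = 70.7, Σy = 431.5, Σx² = 856.91, Σy² = 31939.69, Σxy = 4944.72
nΣxy − ΣxΣy = 29668.32 − 30507.05 = -838.73
nΣx² − (Σx)² = 5141.46 − 4998.49 = 142.97; nΣy² − (Σy)² = 191638.14 − 186192.25 = 5445.89
r = -838.73 / √(142.97 × 5445.89) = -838.73 / 882.3825 ≈ -0.9505

-0.9505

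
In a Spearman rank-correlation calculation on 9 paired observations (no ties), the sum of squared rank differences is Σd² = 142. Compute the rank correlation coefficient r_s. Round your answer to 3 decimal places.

ρ = 1 − 6Σd² / [n(n²−1)] = 1 − 6×142 / (9×80)
  = 1 − 852/720 = 1 − 1.1833 ≈ -0.183

-0.183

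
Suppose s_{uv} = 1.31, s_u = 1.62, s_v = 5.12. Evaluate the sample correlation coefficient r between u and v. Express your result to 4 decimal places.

0.1579

r = Cov(u,v) / (s_u · s_v) = 1.31 / (1.62 × 5.12)
  = 1.31 / 8.2944 ≈ 0.1579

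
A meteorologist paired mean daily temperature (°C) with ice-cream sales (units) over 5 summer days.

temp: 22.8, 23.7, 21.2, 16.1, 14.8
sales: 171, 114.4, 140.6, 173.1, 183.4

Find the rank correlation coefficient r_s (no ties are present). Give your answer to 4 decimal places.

Rank temp: 4, 5, 3, 2, 1
Rank sales: 3, 1, 2, 4, 5
d = rank(temp) − rank(sales): 1, 4, 1, -2, -4; Σd² = 38
ρ = 1 − 6Σd² / [n(n²−1)] = 1 − 6×38 / (5×24) = 1 − 228/120 ≈ -0.9000

-0.9000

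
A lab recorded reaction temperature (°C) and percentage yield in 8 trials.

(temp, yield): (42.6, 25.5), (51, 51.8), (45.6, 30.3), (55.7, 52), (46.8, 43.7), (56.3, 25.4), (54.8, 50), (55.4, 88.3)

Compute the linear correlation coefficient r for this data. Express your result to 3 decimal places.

n = 8, Σx = 408.2, Σy = 367, Σx² = 21029.74, Σy² = 19807.32, Σxy = 19113.18
nΣxy − ΣxΣy = 152905.44 − 149809.4 = 3096.04
nΣx² − (Σx)² = 168237.92 − 166627.24 = 1610.68; nΣy² − (Σy)² = 158458.56 − 134689 = 23769.56
r = 3096.04 / √(1610.68 × 23769.56) = 3096.04 / 6187.4999 ≈ 0.500

0.500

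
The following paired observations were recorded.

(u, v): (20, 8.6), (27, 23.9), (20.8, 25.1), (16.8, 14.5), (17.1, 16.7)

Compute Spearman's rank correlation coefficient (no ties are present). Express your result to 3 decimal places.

0.600

Rank u: 3, 5, 4, 1, 2
Rank v: 1, 4, 5, 2, 3
d = rank(u) − rank(v): 2, 1, -1, -1, -1; Σd² = 8
ρ = 1 − 6Σd² / [n(n²−1)] = 1 − 6×8 / (5×24) = 1 − 48/120 ≈ 0.600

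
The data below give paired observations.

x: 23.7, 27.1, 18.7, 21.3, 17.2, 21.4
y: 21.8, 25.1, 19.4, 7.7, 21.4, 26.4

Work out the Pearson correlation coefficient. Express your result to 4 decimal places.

n = 6, Σx = 129.4, Σy = 121.8, Σx² = 2853.28, Σy² = 2695.82, Σxy = 2656.7
nΣxy − ΣxΣy = 15940.2 − 15760.92 = 179.28
nΣx² − (Σx)² = 17119.68 − 16744.36 = 375.32; nΣy² − (Σy)² = 16174.92 − 14835.24 = 1339.68
r = 179.28 / √(375.32 × 1339.68) = 179.28 / 709.0900 ≈ 0.2528

0.2528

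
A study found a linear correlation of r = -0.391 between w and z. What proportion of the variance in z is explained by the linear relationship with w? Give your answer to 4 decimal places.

0.1529

r² = (-0.391)² = 0.1529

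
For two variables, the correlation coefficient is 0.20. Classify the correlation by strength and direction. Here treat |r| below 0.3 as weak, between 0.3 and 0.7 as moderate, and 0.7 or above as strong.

weak positive

r = 0.20 > 0 so the relationship is positive.
|r| = 0.20, which falls in the weak range.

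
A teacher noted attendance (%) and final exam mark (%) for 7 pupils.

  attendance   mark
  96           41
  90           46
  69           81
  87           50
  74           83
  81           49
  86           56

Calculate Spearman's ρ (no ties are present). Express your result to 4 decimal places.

-0.8571

Rank attendance: 7, 6, 1, 5, 2, 3, 4
Rank mark: 1, 2, 6, 4, 7, 3, 5
d = rank(attendance) − rank(mark): 6, 4, -5, 1, -5, 0, -1; Σd² = 104
ρ = 1 − 6Σd² / [n(n²−1)] = 1 − 6×104 / (7×48) = 1 − 624/336 ≈ -0.8571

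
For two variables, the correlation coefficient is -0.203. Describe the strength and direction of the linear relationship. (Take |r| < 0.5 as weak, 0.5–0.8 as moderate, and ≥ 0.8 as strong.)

r = -0.203 < 0 so the relationship is negative.
|r| = 0.203, which falls in the weak range.

weak negative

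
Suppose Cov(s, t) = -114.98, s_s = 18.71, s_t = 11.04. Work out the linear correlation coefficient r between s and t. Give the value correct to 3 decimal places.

-0.557

r = Cov(s,t) / (s_s · s_t) = -114.98 / (18.71 × 11.04)
  = -114.98 / 206.5584 ≈ -0.557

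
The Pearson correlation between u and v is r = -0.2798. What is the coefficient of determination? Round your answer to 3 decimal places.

0.078

r² = (-0.2798)² = 0.078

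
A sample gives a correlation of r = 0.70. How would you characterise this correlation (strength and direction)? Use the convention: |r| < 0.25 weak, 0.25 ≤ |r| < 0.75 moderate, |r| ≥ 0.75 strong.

moderate positive

r = 0.70 > 0 so the relationship is positive.
|r| = 0.70, which falls in the moderate range.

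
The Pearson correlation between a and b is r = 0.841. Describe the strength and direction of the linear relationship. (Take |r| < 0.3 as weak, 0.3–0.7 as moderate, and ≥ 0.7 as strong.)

strong positive

r = 0.841 > 0 so the relationship is positive.
|r| = 0.841, which falls in the strong range.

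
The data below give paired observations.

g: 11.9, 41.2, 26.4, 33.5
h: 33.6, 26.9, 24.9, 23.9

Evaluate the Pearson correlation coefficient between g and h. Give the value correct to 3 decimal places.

n = 4, Σg = 113, Σh = 109.3, Σg² = 3658.26, Σh² = 3043.79, Σgh = 2966.13
nΣgh − ΣgΣh = 11864.52 − 12350.9 = -486.38
nΣg² − (Σg)² = 14633.04 − 12769 = 1864.04; nΣh² − (Σh)² = 12175.16 − 11946.49 = 228.67
r = -486.38 / √(1864.04 × 228.67) = -486.38 / 652.8783 ≈ -0.745

-0.745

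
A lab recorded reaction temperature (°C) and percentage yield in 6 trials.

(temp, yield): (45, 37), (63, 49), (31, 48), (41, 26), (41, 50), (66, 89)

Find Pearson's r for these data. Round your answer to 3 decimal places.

0.633

n = 6, Σx = 287, Σy = 299, Σx² = 14673, Σy² = 17171, Σxy = 15230
nΣxy − ΣxΣy = 91380 − 85813 = 5567
nΣx² − (Σx)² = 88038 − 82369 = 5669; nΣy² − (Σy)² = 103026 − 89401 = 13625
r = 5567 / √(5669 × 13625) = 5567 / 8788.6361 ≈ 0.633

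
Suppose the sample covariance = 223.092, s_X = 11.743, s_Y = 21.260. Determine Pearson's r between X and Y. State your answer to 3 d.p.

0.894

r = Cov(X,Y) / (s_X · s_Y) = 223.092 / (11.743 × 21.260)
  = 223.092 / 249.6562 ≈ 0.894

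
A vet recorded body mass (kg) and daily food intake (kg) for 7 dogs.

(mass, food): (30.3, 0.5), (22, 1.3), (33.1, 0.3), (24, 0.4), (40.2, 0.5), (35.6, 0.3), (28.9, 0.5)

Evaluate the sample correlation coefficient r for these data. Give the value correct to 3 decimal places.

n = 7, Σx = 214.1, Σy = 3.8, Σx² = 6792.31, Σy² = 2.78, Σxy = 108.51
nΣxy − ΣxΣy = 759.57 − 813.58 = -54.01
nΣx² − (Σx)² = 47546.17 − 45838.81 = 1707.36; nΣy² − (Σy)² = 19.46 − 14.44 = 5.02
r = -54.01 / √(1707.36 × 5.02) = -54.01 / 92.5794 ≈ -0.583

-0.583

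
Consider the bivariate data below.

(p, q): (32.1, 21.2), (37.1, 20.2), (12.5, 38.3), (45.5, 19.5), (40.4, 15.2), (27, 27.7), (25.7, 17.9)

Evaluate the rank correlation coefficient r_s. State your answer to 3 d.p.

Rank p: 4, 5, 1, 7, 6, 3, 2
Rank q: 5, 4, 7, 3, 1, 6, 2
d = rank(p) − rank(q): -1, 1, -6, 4, 5, -3, 0; Σd² = 88
ρ = 1 − 6Σd² / [n(n²−1)] = 1 − 6×88 / (7×48) = 1 − 528/336 ≈ -0.571

-0.571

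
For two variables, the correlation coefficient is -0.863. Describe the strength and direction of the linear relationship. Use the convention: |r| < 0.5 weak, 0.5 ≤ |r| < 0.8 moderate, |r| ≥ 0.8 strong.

r = -0.863 < 0 so the relationship is negative.
|r| = 0.863, which falls in the strong range.

strong negative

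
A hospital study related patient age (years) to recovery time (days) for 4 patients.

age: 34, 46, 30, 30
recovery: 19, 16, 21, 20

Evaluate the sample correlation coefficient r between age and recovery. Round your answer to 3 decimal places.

n = 4, Σx = 140, Σy = 76, Σx² = 5072, Σy² = 1458, Σxy = 2612
nΣxy − ΣxΣy = 10448 − 10640 = -192
nΣx² − (Σx)² = 20288 − 19600 = 688; nΣy² − (Σy)² = 5832 − 5776 = 56
r = -192 / √(688 × 56) = -192 / 196.2855 ≈ -0.978

-0.978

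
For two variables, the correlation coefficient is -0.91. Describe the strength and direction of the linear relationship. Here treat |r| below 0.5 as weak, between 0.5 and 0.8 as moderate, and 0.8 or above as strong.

strong negative

r = -0.91 < 0 so the relationship is negative.
|r| = 0.91, which falls in the strong range.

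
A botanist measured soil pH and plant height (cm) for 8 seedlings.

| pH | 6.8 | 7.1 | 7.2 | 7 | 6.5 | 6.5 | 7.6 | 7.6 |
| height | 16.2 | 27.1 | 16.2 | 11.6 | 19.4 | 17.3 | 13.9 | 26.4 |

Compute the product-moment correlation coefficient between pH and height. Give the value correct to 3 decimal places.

0.177

n = 8, Σx = 56.3, Σy = 148.1, Σx² = 397.51, Σy² = 2959.67, Σxy = 1045.24
nΣxy − ΣxΣy = 8361.92 − 8338.03 = 23.89
nΣx² − (Σx)² = 3180.08 − 3169.69 = 10.39; nΣy² − (Σy)² = 23677.36 − 21933.61 = 1743.75
r = 23.89 / √(10.39 × 1743.75) = 23.89 / 134.6015 ≈ 0.177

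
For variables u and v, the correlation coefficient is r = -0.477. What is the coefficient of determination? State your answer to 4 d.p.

r² = (-0.477)² = 0.2275

0.2275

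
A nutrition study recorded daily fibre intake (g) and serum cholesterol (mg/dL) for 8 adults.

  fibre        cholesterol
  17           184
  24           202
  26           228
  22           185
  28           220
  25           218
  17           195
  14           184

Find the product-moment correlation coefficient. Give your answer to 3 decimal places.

n = 8, Σx = 173, Σy = 1616, Σx² = 3919, Σy² = 328674, Σxy = 35475
nΣxy − ΣxΣy = 283800 − 279568 = 4232
nΣx² − (Σx)² = 31352 − 29929 = 1423; nΣy² − (Σy)² = 2629392 − 2611456 = 17936
r = 4232 / √(1423 × 17936) = 4232 / 5052.0222 ≈ 0.838

0.838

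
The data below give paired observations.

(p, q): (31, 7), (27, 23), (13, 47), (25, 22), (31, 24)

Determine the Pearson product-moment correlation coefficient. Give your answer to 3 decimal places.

-0.898

n = 5, Σp = 127, Σq = 123, Σp² = 3445, Σq² = 3847, Σpq = 2743
nΣpq − ΣpΣq = 13715 − 15621 = -1906
nΣp² − (Σp)² = 17225 − 16129 = 1096; nΣq² − (Σq)² = 19235 − 15129 = 4106
r = -1906 / √(1096 × 4106) = -1906 / 2121.3618 ≈ -0.898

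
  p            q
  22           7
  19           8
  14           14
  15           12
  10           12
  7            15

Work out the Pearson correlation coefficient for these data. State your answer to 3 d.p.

n = 6, Σp = 87, Σq = 68, Σp² = 1415, Σq² = 822, Σpq = 907
nΣpq − ΣpΣq = 5442 − 5916 = -474
nΣp² − (Σp)² = 8490 − 7569 = 921; nΣq² − (Σq)² = 4932 − 4624 = 308
r = -474 / √(921 × 308) = -474 / 532.6049 ≈ -0.890

-0.890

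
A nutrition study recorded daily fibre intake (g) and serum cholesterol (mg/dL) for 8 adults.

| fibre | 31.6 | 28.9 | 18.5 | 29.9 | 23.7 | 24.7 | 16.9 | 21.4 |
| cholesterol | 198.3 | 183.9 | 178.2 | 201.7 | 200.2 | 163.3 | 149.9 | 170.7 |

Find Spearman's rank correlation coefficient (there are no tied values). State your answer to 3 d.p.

0.667

Rank fibre: 8, 6, 2, 7, 4, 5, 1, 3
Rank cholesterol: 6, 5, 4, 8, 7, 2, 1, 3
d = rank(fibre) − rank(cholesterol): 2, 1, -2, -1, -3, 3, 0, 0; Σd² = 28
ρ = 1 − 6Σd² / [n(n²−1)] = 1 − 6×28 / (8×63) = 1 − 168/504 ≈ 0.667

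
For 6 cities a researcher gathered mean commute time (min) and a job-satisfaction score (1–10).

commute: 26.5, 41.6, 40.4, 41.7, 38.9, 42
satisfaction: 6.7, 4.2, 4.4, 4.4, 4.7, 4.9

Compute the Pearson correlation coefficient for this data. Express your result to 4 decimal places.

-0.9527

n = 6, Σx = 231.1, Σy = 29.3, Σx² = 9081.07, Σy² = 147.35, Σxy = 1102.14
nΣxy − ΣxΣy = 6612.84 − 6771.23 = -158.39
nΣx² − (Σx)² = 54486.42 − 53407.21 = 1079.21; nΣy² − (Σy)² = 884.1 − 858.49 = 25.61
r = -158.39 / √(1079.21 × 25.61) = -158.39 / 166.2485 ≈ -0.9527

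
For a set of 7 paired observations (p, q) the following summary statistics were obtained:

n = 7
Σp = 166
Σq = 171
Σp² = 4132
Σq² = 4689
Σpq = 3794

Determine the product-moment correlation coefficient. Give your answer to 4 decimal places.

r = (nΣpq − ΣpΣq) / √[(nΣp² − (Σp)²)(nΣq² − (Σq)²)]
Numerator: 7×3794 − 166×171 = -1828
Denominator: √[(28924 − 27556)(32823 − 29241)] = √[1368 × 3582] = 2213.6341
r = -1828 / 2213.6341 ≈ -0.8258

-0.8258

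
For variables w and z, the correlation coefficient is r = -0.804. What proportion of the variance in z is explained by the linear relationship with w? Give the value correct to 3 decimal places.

0.646

r² = (-0.804)² = 0.646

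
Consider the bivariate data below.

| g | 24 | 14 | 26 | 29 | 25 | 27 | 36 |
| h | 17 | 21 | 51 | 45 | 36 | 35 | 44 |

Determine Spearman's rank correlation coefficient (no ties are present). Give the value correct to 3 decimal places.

0.643

Rank g: 2, 1, 4, 6, 3, 5, 7
Rank h: 1, 2, 7, 6, 4, 3, 5
d = rank(g) − rank(h): 1, -1, -3, 0, -1, 2, 2; Σd² = 20
ρ = 1 − 6Σd² / [n(n²−1)] = 1 − 6×20 / (7×48) = 1 − 120/336 ≈ 0.643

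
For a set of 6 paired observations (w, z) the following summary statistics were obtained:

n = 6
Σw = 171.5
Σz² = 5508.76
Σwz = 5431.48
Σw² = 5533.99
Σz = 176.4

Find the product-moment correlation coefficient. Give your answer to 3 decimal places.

r = (nΣwz − ΣwΣz) / √[(nΣw² − (Σw)²)(nΣz² − (Σz)²)]
Numerator: 6×5431.48 − 171.5×176.4 = 2336.28
Denominator: √[(33203.94 − 29412.25)(33052.56 − 31116.96)] = √[3791.69 × 1935.6] = 2709.0949
r = 2336.28 / 2709.0949 ≈ 0.862

0.862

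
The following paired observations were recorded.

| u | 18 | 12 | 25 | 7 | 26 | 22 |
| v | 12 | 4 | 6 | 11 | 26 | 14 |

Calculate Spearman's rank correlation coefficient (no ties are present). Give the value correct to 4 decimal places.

Rank u: 3, 2, 5, 1, 6, 4
Rank v: 4, 1, 2, 3, 6, 5
d = rank(u) − rank(v): -1, 1, 3, -2, 0, -1; Σd² = 16
ρ = 1 − 6Σd² / [n(n²−1)] = 1 − 6×16 / (6×35) = 1 − 96/210 ≈ 0.5429

0.5429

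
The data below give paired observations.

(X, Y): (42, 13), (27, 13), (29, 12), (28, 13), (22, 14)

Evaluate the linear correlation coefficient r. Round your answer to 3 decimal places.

n = 5, ΣX = 148, ΣY = 65, ΣX² = 4602, ΣY² = 847, ΣXY = 1917
nΣXY − ΣXΣY = 9585 − 9620 = -35
nΣX² − (ΣX)² = 23010 − 21904 = 1106; nΣY² − (ΣY)² = 4235 − 4225 = 10
r = -35 / √(1106 × 10) = -35 / 105.1665 ≈ -0.333

-0.333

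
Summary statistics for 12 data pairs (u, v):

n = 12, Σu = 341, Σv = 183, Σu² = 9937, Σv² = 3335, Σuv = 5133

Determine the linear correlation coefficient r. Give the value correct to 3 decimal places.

-0.183

r = (nΣuv − ΣuΣv) / √[(nΣu² − (Σu)²)(nΣv² − (Σv)²)]
Numerator: 12×5133 − 341×183 = -807
Denominator: √[(119244 − 116281)(40020 − 33489)] = √[2963 × 6531] = 4399.0173
r = -807 / 4399.0173 ≈ -0.183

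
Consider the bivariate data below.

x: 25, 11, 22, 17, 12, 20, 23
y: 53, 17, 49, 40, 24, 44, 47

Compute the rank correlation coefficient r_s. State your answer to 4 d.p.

Rank x: 7, 1, 5, 3, 2, 4, 6
Rank y: 7, 1, 6, 3, 2, 4, 5
d = rank(x) − rank(y): 0, 0, -1, 0, 0, 0, 1; Σd² = 2
ρ = 1 − 6Σd² / [n(n²−1)] = 1 − 6×2 / (7×48) = 1 − 12/336 ≈ 0.9643

0.9643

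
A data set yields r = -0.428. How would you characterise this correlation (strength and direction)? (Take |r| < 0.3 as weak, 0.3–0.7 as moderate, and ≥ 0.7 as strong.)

r = -0.428 < 0 so the relationship is negative.
|r| = 0.428, which falls in the moderate range.

moderate negative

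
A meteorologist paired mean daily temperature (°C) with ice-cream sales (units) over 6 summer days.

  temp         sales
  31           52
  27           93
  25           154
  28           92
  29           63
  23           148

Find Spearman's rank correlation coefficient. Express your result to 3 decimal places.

Rank temp: 6, 3, 2, 4, 5, 1
Rank sales: 1, 4, 6, 3, 2, 5
d = rank(temp) − rank(sales): 5, -1, -4, 1, 3, -4; Σd² = 68
ρ = 1 − 6Σd² / [n(n²−1)] = 1 − 6×68 / (6×35) = 1 − 408/210 ≈ -0.943

-0.943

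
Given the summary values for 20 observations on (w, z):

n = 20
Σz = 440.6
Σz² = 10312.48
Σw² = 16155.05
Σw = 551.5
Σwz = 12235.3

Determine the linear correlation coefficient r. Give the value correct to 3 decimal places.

0.113

r = (nΣwz − ΣwΣz) / √[(nΣw² − (Σw)²)(nΣz² − (Σz)²)]
Numerator: 20×12235.3 − 551.5×440.6 = 1715.1
Denominator: √[(323101 − 304152.25)(206249.6 − 194128.36)] = √[18948.75 × 12121.24] = 15155.2745
r = 1715.1 / 15155.2745 ≈ 0.113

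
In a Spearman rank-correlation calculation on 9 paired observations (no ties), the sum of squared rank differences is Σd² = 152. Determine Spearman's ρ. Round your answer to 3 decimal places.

ρ = 1 − 6Σd² / [n(n²−1)] = 1 − 6×152 / (9×80)
  = 1 − 912/720 = 1 − 1.2667 ≈ -0.267

-0.267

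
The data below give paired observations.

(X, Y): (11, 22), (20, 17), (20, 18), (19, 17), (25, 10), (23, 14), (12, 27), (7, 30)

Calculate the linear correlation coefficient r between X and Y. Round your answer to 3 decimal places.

-0.960

n = 8, ΣX = 137, ΣY = 155, ΣX² = 2629, ΣY² = 3311, ΣXY = 2371
nΣXY − ΣXΣY = 18968 − 21235 = -2267
nΣX² − (ΣX)² = 21032 − 18769 = 2263; nΣY² − (ΣY)² = 26488 − 24025 = 2463
r = -2267 / √(2263 × 2463) = -2267 / 2360.8831 ≈ -0.960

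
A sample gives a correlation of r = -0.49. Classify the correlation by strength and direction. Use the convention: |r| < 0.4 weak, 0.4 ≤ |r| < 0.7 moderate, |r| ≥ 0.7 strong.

r = -0.49 < 0 so the relationship is negative.
|r| = 0.49, which falls in the moderate range.

moderate negative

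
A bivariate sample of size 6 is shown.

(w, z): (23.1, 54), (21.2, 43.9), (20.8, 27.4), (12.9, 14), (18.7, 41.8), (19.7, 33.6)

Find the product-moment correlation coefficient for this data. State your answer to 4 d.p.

0.8402

n = 6, Σw = 116.4, Σz = 214.7, Σw² = 2319.88, Σz² = 8666.17, Σwz = 4372.18
nΣwz − ΣwΣz = 26233.08 − 24991.08 = 1242
nΣw² − (Σw)² = 13919.28 − 13548.96 = 370.32; nΣz² − (Σz)² = 51997.02 − 46096.09 = 5900.93
r = 1242 / √(370.32 × 5900.93) = 1242 / 1478.2532 ≈ 0.8402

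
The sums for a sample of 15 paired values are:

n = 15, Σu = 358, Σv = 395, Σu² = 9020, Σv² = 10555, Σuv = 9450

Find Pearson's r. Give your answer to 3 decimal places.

0.084

r = (nΣuv − ΣuΣv) / √[(nΣu² − (Σu)²)(nΣv² − (Σv)²)]
Numerator: 15×9450 − 358×395 = 340
Denominator: √[(135300 − 128164)(158325 − 156025)] = √[7136 × 2300] = 4051.2714
r = 340 / 4051.2714 ≈ 0.084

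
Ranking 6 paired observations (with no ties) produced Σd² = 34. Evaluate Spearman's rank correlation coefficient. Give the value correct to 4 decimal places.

ρ = 1 − 6Σd² / [n(n²−1)] = 1 − 6×34 / (6×35)
  = 1 − 204/210 = 1 − 0.97143 ≈ 0.0286

0.0286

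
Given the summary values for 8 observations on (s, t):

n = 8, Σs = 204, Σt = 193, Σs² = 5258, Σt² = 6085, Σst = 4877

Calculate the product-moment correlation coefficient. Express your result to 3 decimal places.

r = (nΣst − ΣsΣt) / √[(nΣs² − (Σs)²)(nΣt² − (Σt)²)]
Numerator: 8×4877 − 204×193 = -356
Denominator: √[(42064 − 41616)(48680 − 37249)] = √[448 × 11431] = 2262.9821
r = -356 / 2262.9821 ≈ -0.157

-0.157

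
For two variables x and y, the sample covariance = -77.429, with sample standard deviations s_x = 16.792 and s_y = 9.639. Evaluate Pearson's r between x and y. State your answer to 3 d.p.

-0.478

r = Cov(x,y) / (s_x · s_y) = -77.429 / (16.792 × 9.639)
  = -77.429 / 161.8581 ≈ -0.478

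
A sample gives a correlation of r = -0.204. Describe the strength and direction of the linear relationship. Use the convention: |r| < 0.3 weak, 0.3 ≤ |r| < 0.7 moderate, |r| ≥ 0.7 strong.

weak negative

r = -0.204 < 0 so the relationship is negative.
|r| = 0.204, which falls in the weak range.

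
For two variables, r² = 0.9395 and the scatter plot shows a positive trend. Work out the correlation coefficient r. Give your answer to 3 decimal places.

0.969

|r| = √0.9395 = 0.969
The association is positive, so r = 0.969.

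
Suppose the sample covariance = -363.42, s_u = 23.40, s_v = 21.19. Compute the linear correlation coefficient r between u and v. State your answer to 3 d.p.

-0.733

r = Cov(u,v) / (s_u · s_v) = -363.42 / (23.40 × 21.19)
  = -363.42 / 495.8460 ≈ -0.733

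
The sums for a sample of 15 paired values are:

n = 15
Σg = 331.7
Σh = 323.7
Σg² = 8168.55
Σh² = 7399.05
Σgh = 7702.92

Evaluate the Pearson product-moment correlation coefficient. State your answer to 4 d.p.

r = (nΣgh − ΣgΣh) / √[(nΣg² − (Σg)²)(nΣh² − (Σh)²)]
Numerator: 15×7702.92 − 331.7×323.7 = 8172.51
Denominator: √[(122528.25 − 110024.89)(110985.75 − 104781.69)] = √[12503.36 × 6204.06] = 8807.4739
r = 8172.51 / 8807.4739 ≈ 0.9279

0.9279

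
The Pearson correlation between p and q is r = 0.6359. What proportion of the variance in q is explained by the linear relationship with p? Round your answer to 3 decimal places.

r² = (0.6359)² = 0.404

0.404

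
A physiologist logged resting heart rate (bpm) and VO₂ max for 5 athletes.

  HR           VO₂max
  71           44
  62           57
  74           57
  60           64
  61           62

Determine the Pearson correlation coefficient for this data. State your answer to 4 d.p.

-0.6611

n = 5, Σx = 328, Σy = 284, Σx² = 21682, Σy² = 16374, Σxy = 18498
nΣxy − ΣxΣy = 92490 − 93152 = -662
nΣx² − (Σx)² = 108410 − 107584 = 826; nΣy² − (Σy)² = 81870 − 80656 = 1214
r = -662 / √(826 × 1214) = -662 / 1001.3810 ≈ -0.6611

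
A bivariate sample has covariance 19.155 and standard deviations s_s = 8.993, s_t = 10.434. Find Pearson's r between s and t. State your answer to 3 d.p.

0.204

r = Cov(s,t) / (s_s · s_t) = 19.155 / (8.993 × 10.434)
  = 19.155 / 93.8330 ≈ 0.204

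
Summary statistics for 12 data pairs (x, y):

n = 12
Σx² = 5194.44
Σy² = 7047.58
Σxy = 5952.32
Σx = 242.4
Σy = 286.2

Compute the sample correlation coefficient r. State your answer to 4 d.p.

0.6656

r = (nΣxy − ΣxΣy) / √[(nΣx² − (Σx)²)(nΣy² − (Σy)²)]
Numerator: 12×5952.32 − 242.4×286.2 = 2052.96
Denominator: √[(62333.28 − 58757.76)(84570.96 − 81910.44)] = √[3575.52 × 2660.52] = 3084.2734
r = 2052.96 / 3084.2734 ≈ 0.6656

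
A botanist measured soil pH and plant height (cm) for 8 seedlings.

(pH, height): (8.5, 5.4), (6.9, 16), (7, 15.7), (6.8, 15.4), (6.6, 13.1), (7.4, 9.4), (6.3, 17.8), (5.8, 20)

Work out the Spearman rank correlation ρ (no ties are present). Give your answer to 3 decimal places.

Rank pH: 8, 5, 6, 4, 3, 7, 2, 1
Rank height: 1, 6, 5, 4, 3, 2, 7, 8
d = rank(pH) − rank(height): 7, -1, 1, 0, 0, 5, -5, -7; Σd² = 150
ρ = 1 − 6Σd² / [n(n²−1)] = 1 − 6×150 / (8×63) = 1 − 900/504 ≈ -0.786

-0.786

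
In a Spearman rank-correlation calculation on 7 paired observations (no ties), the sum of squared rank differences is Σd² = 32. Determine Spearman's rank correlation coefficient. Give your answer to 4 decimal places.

0.4286

ρ = 1 − 6Σd² / [n(n²−1)] = 1 − 6×32 / (7×48)
  = 1 − 192/336 = 1 − 0.57143 ≈ 0.4286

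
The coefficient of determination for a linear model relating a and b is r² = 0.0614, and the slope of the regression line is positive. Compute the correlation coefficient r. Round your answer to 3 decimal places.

|r| = √0.0614 = 0.248
The association is positive, so r = 0.248.

0.248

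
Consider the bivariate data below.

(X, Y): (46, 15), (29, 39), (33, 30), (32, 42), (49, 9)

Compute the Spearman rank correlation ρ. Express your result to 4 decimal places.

Rank X: 4, 1, 3, 2, 5
Rank Y: 2, 4, 3, 5, 1
d = rank(X) − rank(Y): 2, -3, 0, -3, 4; Σd² = 38
ρ = 1 − 6Σd² / [n(n²−1)] = 1 − 6×38 / (5×24) = 1 − 228/120 ≈ -0.9000

-0.9000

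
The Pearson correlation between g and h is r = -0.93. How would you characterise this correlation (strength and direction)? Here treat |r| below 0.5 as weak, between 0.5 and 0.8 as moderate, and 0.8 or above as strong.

strong negative

r = -0.93 < 0 so the relationship is negative.
|r| = 0.93, which falls in the strong range.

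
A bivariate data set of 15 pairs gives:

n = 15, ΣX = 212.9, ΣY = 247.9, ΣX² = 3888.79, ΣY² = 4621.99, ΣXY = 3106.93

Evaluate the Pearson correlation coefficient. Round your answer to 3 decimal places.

r = (nΣXY − ΣXΣY) / √[(nΣX² − (ΣX)²)(nΣY² − (ΣY)²)]
Numerator: 15×3106.93 − 212.9×247.9 = -6173.96
Denominator: √[(58331.85 − 45326.41)(69329.85 − 61454.41)] = √[13005.44 × 7875.44] = 10120.4527
r = -6173.96 / 10120.4527 ≈ -0.610

-0.610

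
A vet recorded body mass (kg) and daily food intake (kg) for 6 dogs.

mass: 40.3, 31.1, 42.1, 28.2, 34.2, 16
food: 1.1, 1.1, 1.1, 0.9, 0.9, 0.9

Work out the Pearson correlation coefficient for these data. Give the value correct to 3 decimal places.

0.678

n = 6, Σx = 191.9, Σy = 6, Σx² = 6584.59, Σy² = 6.06, Σxy = 195.41
nΣxy − ΣxΣy = 1172.46 − 1151.4 = 21.06
nΣx² − (Σx)² = 39507.54 − 36825.61 = 2681.93; nΣy² − (Σy)² = 36.36 − 36 = 0.36
r = 21.06 / √(2681.93 × 0.36) = 21.06 / 31.0724 ≈ 0.678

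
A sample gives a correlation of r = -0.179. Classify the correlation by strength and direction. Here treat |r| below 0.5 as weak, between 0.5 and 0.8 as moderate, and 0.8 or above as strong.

r = -0.179 < 0 so the relationship is negative.
|r| = 0.179, which falls in the weak range.

weak negative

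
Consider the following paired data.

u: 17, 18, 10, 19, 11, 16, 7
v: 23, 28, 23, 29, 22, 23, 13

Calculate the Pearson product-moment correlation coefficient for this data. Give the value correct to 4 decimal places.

0.8542

n = 7, Σu = 98, Σv = 161, Σu² = 1500, Σv² = 3865, Σuv = 2377
nΣuv − ΣuΣv = 16639 − 15778 = 861
nΣu² − (Σu)² = 10500 − 9604 = 896; nΣv² − (Σv)² = 27055 − 25921 = 1134
r = 861 / √(896 × 1134) = 861 / 1008.0000 ≈ 0.8542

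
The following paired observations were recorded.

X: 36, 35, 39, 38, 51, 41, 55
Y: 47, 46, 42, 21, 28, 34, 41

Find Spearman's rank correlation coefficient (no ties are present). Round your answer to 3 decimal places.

Rank X: 2, 1, 4, 3, 6, 5, 7
Rank Y: 7, 6, 5, 1, 2, 3, 4
d = rank(X) − rank(Y): -5, -5, -1, 2, 4, 2, 3; Σd² = 84
ρ = 1 − 6Σd² / [n(n²−1)] = 1 − 6×84 / (7×48) = 1 − 504/336 ≈ -0.500

-0.500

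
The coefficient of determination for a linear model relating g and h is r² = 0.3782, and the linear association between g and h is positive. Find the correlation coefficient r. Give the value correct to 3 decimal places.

|r| = √0.3782 = 0.615
The association is positive, so r = 0.615.

0.615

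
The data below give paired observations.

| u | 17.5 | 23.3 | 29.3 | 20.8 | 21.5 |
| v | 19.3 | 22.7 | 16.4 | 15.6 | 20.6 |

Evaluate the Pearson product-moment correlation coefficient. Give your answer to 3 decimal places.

n = 5, Σu = 112.4, Σv = 94.6, Σu² = 2602.52, Σv² = 1824.46, Σuv = 2114.56
nΣuv − ΣuΣv = 10572.8 − 10633.04 = -60.24
nΣu² − (Σu)² = 13012.6 − 12633.76 = 378.84; nΣv² − (Σv)² = 9122.3 − 8949.16 = 173.14
r = -60.24 / √(378.84 × 173.14) = -60.24 / 256.1100 ≈ -0.235

-0.235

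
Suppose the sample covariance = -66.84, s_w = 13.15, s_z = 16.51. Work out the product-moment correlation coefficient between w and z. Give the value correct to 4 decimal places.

r = Cov(w,z) / (s_w · s_z) = -66.84 / (13.15 × 16.51)
  = -66.84 / 217.1065 ≈ -0.3079

-0.3079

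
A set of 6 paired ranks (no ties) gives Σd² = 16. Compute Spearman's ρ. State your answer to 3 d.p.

ρ = 1 − 6Σd² / [n(n²−1)] = 1 − 6×16 / (6×35)
  = 1 − 96/210 = 1 − 0.4571 ≈ 0.543

0.543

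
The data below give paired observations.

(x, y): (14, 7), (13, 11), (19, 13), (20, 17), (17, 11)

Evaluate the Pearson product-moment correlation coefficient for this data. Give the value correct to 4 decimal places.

n = 5, Σx = 83, Σy = 59, Σx² = 1415, Σy² = 749, Σxy = 1015
nΣxy − ΣxΣy = 5075 − 4897 = 178
nΣx² − (Σx)² = 7075 − 6889 = 186; nΣy² − (Σy)² = 3745 − 3481 = 264
r = 178 / √(186 × 264) = 178 / 221.5942 ≈ 0.8033

0.8033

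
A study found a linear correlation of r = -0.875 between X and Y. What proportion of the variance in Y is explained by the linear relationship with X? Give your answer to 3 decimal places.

0.766

r² = (-0.875)² = 0.766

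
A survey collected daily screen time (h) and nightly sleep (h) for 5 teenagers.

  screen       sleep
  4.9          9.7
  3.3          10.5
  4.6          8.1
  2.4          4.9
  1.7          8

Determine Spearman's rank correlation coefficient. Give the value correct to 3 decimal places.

Rank screen: 5, 3, 4, 2, 1
Rank sleep: 4, 5, 3, 1, 2
d = rank(screen) − rank(sleep): 1, -2, 1, 1, -1; Σd² = 8
ρ = 1 − 6Σd² / [n(n²−1)] = 1 − 6×8 / (5×24) = 1 − 48/120 ≈ 0.600

0.600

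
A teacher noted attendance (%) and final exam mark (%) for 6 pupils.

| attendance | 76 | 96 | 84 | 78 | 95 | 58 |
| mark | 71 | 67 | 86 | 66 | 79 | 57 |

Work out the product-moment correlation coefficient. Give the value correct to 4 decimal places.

n = 6, Σx = 487, Σy = 426, Σx² = 40521, Σy² = 30772, Σxy = 35011
nΣxy − ΣxΣy = 210066 − 207462 = 2604
nΣx² − (Σx)² = 243126 − 237169 = 5957; nΣy² − (Σy)² = 184632 − 181476 = 3156
r = 2604 / √(5957 × 3156) = 2604 / 4335.9303 ≈ 0.6006

0.6006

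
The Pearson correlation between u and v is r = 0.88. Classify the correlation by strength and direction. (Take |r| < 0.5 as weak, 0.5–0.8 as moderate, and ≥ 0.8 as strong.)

r = 0.88 > 0 so the relationship is positive.
|r| = 0.88, which falls in the strong range.

strong positive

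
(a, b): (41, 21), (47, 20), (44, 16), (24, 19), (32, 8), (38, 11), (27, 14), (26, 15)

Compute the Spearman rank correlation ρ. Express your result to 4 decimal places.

0.3333

Rank a: 6, 8, 7, 1, 4, 5, 3, 2
Rank b: 8, 7, 5, 6, 1, 2, 3, 4
d = rank(a) − rank(b): -2, 1, 2, -5, 3, 3, 0, -2; Σd² = 56
ρ = 1 − 6Σd² / [n(n²−1)] = 1 − 6×56 / (8×63) = 1 − 336/504 ≈ 0.3333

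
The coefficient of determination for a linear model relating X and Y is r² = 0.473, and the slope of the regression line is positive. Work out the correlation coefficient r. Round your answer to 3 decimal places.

|r| = √0.473 = 0.688
The association is positive, so r = 0.688.

0.688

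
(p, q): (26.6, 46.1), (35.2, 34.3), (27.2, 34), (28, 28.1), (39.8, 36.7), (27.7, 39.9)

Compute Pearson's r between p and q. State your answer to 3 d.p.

n = 6, Σp = 184.5, Σq = 219.1, Σp² = 5821.77, Σq² = 8186.21, Σpq = 6711.11
nΣpq − ΣpΣq = 40266.66 − 40423.95 = -157.29
nΣp² − (Σp)² = 34930.62 − 34040.25 = 890.37; nΣq² − (Σq)² = 49117.26 − 48004.81 = 1112.45
r = -157.29 / √(890.37 × 1112.45) = -157.29 / 995.2347 ≈ -0.158

-0.158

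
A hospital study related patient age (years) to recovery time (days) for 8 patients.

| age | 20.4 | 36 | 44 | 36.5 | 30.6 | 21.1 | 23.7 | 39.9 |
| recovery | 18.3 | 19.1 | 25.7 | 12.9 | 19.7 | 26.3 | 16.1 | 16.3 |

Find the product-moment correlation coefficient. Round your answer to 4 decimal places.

-0.0520

n = 8, Σx = 252.2, Σy = 154.4, Σx² = 8515.68, Σy² = 3131.28, Σxy = 4852.26
nΣxy − ΣxΣy = 38818.08 − 38939.68 = -121.6
nΣx² − (Σx)² = 68125.44 − 63604.84 = 4520.6; nΣy² − (Σy)² = 25050.24 − 23839.36 = 1210.88
r = -121.6 / √(4520.6 × 1210.88) = -121.6 / 2339.6376 ≈ -0.0520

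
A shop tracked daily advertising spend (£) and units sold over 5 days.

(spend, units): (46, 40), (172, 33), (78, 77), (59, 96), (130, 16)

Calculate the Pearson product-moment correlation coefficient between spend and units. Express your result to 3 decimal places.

n = 5, Σx = 485, Σy = 262, Σx² = 58165, Σy² = 18090, Σxy = 21266
nΣxy − ΣxΣy = 106330 − 127070 = -20740
nΣx² − (Σx)² = 290825 − 235225 = 55600; nΣy² − (Σy)² = 90450 − 68644 = 21806
r = -20740 / √(55600 × 21806) = -20740 / 34819.7300 ≈ -0.596

-0.596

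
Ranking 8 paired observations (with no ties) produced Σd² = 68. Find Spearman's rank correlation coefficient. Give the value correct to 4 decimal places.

0.1905

ρ = 1 − 6Σd² / [n(n²−1)] = 1 − 6×68 / (8×63)
  = 1 − 408/504 = 1 − 0.80952 ≈ 0.1905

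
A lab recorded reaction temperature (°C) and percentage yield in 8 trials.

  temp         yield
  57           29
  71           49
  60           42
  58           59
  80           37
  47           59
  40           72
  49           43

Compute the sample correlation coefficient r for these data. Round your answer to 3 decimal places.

-0.575

n = 8, Σx = 462, Σy = 390, Σx² = 27864, Σy² = 20370, Σxy = 21794
nΣxy − ΣxΣy = 174352 − 180180 = -5828
nΣx² − (Σx)² = 222912 − 213444 = 9468; nΣy² − (Σy)² = 162960 − 152100 = 10860
r = -5828 / √(9468 × 10860) = -5828 / 10140.1420 ≈ -0.575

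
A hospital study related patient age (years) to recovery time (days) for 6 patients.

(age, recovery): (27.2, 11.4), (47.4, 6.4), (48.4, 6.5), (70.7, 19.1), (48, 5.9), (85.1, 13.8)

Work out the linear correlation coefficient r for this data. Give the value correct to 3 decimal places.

n = 6, Σx = 326.8, Σy = 63.1, Σx² = 19873.66, Σy² = 803.23, Σxy = 3735.99
nΣxy − ΣxΣy = 22415.94 − 20621.08 = 1794.86
nΣx² − (Σx)² = 119241.96 − 106798.24 = 12443.72; nΣy² − (Σy)² = 4819.38 − 3981.61 = 837.77
r = 1794.86 / √(12443.72 × 837.77) = 1794.86 / 3228.7730 ≈ 0.556

0.556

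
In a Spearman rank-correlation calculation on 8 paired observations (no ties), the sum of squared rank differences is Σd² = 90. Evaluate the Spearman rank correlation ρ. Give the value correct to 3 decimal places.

ρ = 1 − 6Σd² / [n(n²−1)] = 1 − 6×90 / (8×63)
  = 1 − 540/504 = 1 − 1.0714 ≈ -0.071

-0.071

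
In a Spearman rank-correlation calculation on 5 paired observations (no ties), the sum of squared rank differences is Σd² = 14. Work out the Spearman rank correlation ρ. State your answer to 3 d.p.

ρ = 1 − 6Σd² / [n(n²−1)] = 1 − 6×14 / (5×24)
  = 1 − 84/120 = 1 − 0.7000 ≈ 0.300

0.300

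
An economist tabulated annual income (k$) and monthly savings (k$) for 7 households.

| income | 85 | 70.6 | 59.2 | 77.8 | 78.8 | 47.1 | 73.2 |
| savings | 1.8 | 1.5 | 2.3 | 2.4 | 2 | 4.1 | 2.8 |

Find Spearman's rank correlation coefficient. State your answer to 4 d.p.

Rank income: 7, 3, 2, 5, 6, 1, 4
Rank savings: 2, 1, 4, 5, 3, 7, 6
d = rank(income) − rank(savings): 5, 2, -2, 0, 3, -6, -2; Σd² = 82
ρ = 1 − 6Σd² / [n(n²−1)] = 1 − 6×82 / (7×48) = 1 − 492/336 ≈ -0.4643

-0.4643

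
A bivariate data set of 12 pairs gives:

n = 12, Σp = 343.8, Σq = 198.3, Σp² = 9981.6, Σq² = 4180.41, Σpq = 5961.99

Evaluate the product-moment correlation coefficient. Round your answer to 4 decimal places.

r = (nΣpq − ΣpΣq) / √[(nΣp² − (Σp)²)(nΣq² − (Σq)²)]
Numerator: 12×5961.99 − 343.8×198.3 = 3368.34
Denominator: √[(119779.2 − 118198.44)(50164.92 − 39322.89)] = √[1580.76 × 10842.03] = 4139.8849
r = 3368.34 / 4139.8849 ≈ 0.8136

0.8136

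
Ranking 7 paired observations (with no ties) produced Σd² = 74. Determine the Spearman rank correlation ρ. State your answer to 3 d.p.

-0.321

ρ = 1 − 6Σd² / [n(n²−1)] = 1 − 6×74 / (7×48)
  = 1 − 444/336 = 1 − 1.3214 ≈ -0.321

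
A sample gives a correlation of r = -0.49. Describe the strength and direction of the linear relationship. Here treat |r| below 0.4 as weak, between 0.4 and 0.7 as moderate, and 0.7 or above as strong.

r = -0.49 < 0 so the relationship is negative.
|r| = 0.49, which falls in the moderate range.

moderate negative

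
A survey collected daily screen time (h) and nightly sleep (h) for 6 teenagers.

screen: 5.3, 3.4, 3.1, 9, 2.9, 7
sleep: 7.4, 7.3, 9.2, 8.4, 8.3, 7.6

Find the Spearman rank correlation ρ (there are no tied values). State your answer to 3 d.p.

Rank screen: 4, 3, 2, 6, 1, 5
Rank sleep: 2, 1, 6, 5, 4, 3
d = rank(screen) − rank(sleep): 2, 2, -4, 1, -3, 2; Σd² = 38
ρ = 1 − 6Σd² / [n(n²−1)] = 1 − 6×38 / (6×35) = 1 − 228/210 ≈ -0.086

-0.086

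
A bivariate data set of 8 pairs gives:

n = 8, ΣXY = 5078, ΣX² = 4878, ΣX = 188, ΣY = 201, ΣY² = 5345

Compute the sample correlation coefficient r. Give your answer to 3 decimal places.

0.963

r = (nΣXY − ΣXΣY) / √[(nΣX² − (ΣX)²)(nΣY² − (ΣY)²)]
Numerator: 8×5078 − 188×201 = 2836
Denominator: √[(39024 − 35344)(42760 − 40401)] = √[3680 × 2359] = 2946.3740
r = 2836 / 2946.3740 ≈ 0.963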